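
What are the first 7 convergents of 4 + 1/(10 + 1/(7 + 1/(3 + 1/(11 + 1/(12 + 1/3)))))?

4/1, 41/10, 291/71, 914/223, 10345/2524, 125054/30511, 385507/94057

Using the convergent recurrence p_i = a_i*p_{i-1} + p_{i-2}, q_i = a_i*q_{i-1} + q_{i-2} with p_{-2}=0, p_{-1}=1, q_{-2}=1, q_{-1}=0:
  i=0: a_0=4, p_0 = 4*1 + 0 = 4, q_0 = 4*0 + 1 = 1.
  i=1: a_1=10, p_1 = 10*4 + 1 = 41, q_1 = 10*1 + 0 = 10.
  i=2: a_2=7, p_2 = 7*41 + 4 = 291, q_2 = 7*10 + 1 = 71.
  i=3: a_3=3, p_3 = 3*291 + 41 = 914, q_3 = 3*71 + 10 = 223.
  i=4: a_4=11, p_4 = 11*914 + 291 = 10345, q_4 = 11*223 + 71 = 2524.
  i=5: a_5=12, p_5 = 12*10345 + 914 = 125054, q_5 = 12*2524 + 223 = 30511.
  i=6: a_6=3, p_6 = 3*125054 + 10345 = 385507, q_6 = 3*30511 + 2524 = 94057.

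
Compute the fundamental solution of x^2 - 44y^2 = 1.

First expand sqrt(44) as a continued fraction. With x_i = (sqrt(44) + m_i)/d_i and (m_0, d_0) = (0, 1): a_0 = floor(sqrt(44)) = 6, since 6^2 = 36 <= 44 < 49 = 7^2.
Iterate m_{i+1} = d_i*a_i - m_i, d_{i+1} = (44 - m_{i+1}^2)/d_i, a_{i+1} = floor((a_0 + m_{i+1})/d_{i+1}):
  m_1 = 1*6 - 0 = 6, d_1 = (44 - 6^2)/1 = 8/1 = 8, a_1 = floor((6 + 6)/8) = 1.
  m_2 = 8*1 - 6 = 2, d_2 = (44 - 2^2)/8 = 40/8 = 5, a_2 = floor((6 + 2)/5) = 1.
  m_3 = 5*1 - 2 = 3, d_3 = (44 - 3^2)/5 = 35/5 = 7, a_3 = floor((6 + 3)/7) = 1.
  m_4 = 7*1 - 3 = 4, d_4 = (44 - 4^2)/7 = 28/7 = 4, a_4 = floor((6 + 4)/4) = 2.
  m_5 = 4*2 - 4 = 4, d_5 = (44 - 4^2)/4 = 28/4 = 7, a_5 = floor((6 + 4)/7) = 1.
  m_6 = 7*1 - 4 = 3, d_6 = (44 - 3^2)/7 = 35/7 = 5, a_6 = floor((6 + 3)/5) = 1.
  m_7 = 5*1 - 3 = 2, d_7 = (44 - 2^2)/5 = 40/5 = 8, a_7 = floor((6 + 2)/8) = 1.
  m_8 = 8*1 - 2 = 6, d_8 = (44 - 6^2)/8 = 8/8 = 1, a_8 = floor((6 + 6)/1) = 12.
  m_9 = 1*12 - 6 = 6, d_9 = (44 - 6^2)/1 = 8/1 = 8: (m_9, d_9) = (m_1, d_1) = (6, 8), so from here the quotients repeat a_1, ..., a_8; the period length is 8.
So sqrt(44) = [6; (1, 1, 1, 2, 1, 1, 1, 12)] with period length k = 8.
k is even, so the fundamental solution of x^2 - 44y^2 = 1 is (p_{k-1}, q_{k-1}) = (p_7, q_7); compute convergents through index 7.
Convergents (p_i = a_i*p_{i-1} + p_{i-2}, q_i = a_i*q_{i-1} + q_{i-2} with p_{-2}=0, p_{-1}=1, q_{-2}=1, q_{-1}=0):
  i=0: a_0=6, p_0 = 6*1 + 0 = 6, q_0 = 6*0 + 1 = 1.
  i=1: a_1=1, p_1 = 1*6 + 1 = 7, q_1 = 1*1 + 0 = 1.
  i=2: a_2=1, p_2 = 1*7 + 6 = 13, q_2 = 1*1 + 1 = 2.
  i=3: a_3=1, p_3 = 1*13 + 7 = 20, q_3 = 1*2 + 1 = 3.
  i=4: a_4=2, p_4 = 2*20 + 13 = 53, q_4 = 2*3 + 2 = 8.
  i=5: a_5=1, p_5 = 1*53 + 20 = 73, q_5 = 1*8 + 3 = 11.
  i=6: a_6=1, p_6 = 1*73 + 53 = 126, q_6 = 1*11 + 8 = 19.
  i=7: a_7=1, p_7 = 1*126 + 73 = 199, q_7 = 1*19 + 11 = 30.
Check: 199^2 - 44*30^2 = 39601 - 39600 = 1, so (x, y) = (199, 30) solves the equation, and by the theorem it is the least positive solution.

(x, y) = (199, 30)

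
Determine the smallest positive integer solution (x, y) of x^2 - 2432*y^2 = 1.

(x, y) = (14982337, 303807)

First expand sqrt(2432) as a continued fraction. With x_i = (sqrt(2432) + m_i)/d_i and (m_0, d_0) = (0, 1): a_0 = floor(sqrt(2432)) = 49, since 49^2 = 2401 <= 2432 < 2500 = 50^2.
Iterate m_{i+1} = d_i*a_i - m_i, d_{i+1} = (2432 - m_{i+1}^2)/d_i, a_{i+1} = floor((a_0 + m_{i+1})/d_{i+1}):
  m_1 = 1*49 - 0 = 49, d_1 = (2432 - 49^2)/1 = 31/1 = 31, a_1 = floor((49 + 49)/31) = 3.
  m_2 = 31*3 - 49 = 44, d_2 = (2432 - 44^2)/31 = 496/31 = 16, a_2 = floor((49 + 44)/16) = 5.
  m_3 = 16*5 - 44 = 36, d_3 = (2432 - 36^2)/16 = 1136/16 = 71, a_3 = floor((49 + 36)/71) = 1.
  m_4 = 71*1 - 36 = 35, d_4 = (2432 - 35^2)/71 = 1207/71 = 17, a_4 = floor((49 + 35)/17) = 4.
  m_5 = 17*4 - 35 = 33, d_5 = (2432 - 33^2)/17 = 1343/17 = 79, a_5 = floor((49 + 33)/79) = 1.
  m_6 = 79*1 - 33 = 46, d_6 = (2432 - 46^2)/79 = 316/79 = 4, a_6 = floor((49 + 46)/4) = 23.
  m_7 = 4*23 - 46 = 46, d_7 = (2432 - 46^2)/4 = 316/4 = 79, a_7 = floor((49 + 46)/79) = 1.
  m_8 = 79*1 - 46 = 33, d_8 = (2432 - 33^2)/79 = 1343/79 = 17, a_8 = floor((49 + 33)/17) = 4.
  m_9 = 17*4 - 33 = 35, d_9 = (2432 - 35^2)/17 = 1207/17 = 71, a_9 = floor((49 + 35)/71) = 1.
  m_10 = 71*1 - 35 = 36, d_10 = (2432 - 36^2)/71 = 1136/71 = 16, a_10 = floor((49 + 36)/16) = 5.
  m_11 = 16*5 - 36 = 44, d_11 = (2432 - 44^2)/16 = 496/16 = 31, a_11 = floor((49 + 44)/31) = 3.
  m_12 = 31*3 - 44 = 49, d_12 = (2432 - 49^2)/31 = 31/31 = 1, a_12 = floor((49 + 49)/1) = 98.
  m_13 = 1*98 - 49 = 49, d_13 = (2432 - 49^2)/1 = 31/1 = 31: (m_13, d_13) = (m_1, d_1) = (49, 31), so from here the quotients repeat a_1, ..., a_12; the period length is 12.
So sqrt(2432) = [49; (3, 5, 1, 4, 1, 23, 1, 4, 1, 5, 3, 98)] with period length k = 12.
k is even, so the fundamental solution of x^2 - 2432y^2 = 1 is (p_{k-1}, q_{k-1}) = (p_11, q_11); compute convergents through index 11.
Convergents (p_i = a_i*p_{i-1} + p_{i-2}, q_i = a_i*q_{i-1} + q_{i-2} with p_{-2}=0, p_{-1}=1, q_{-2}=1, q_{-1}=0):
  i=0: a_0=49, p_0 = 49*1 + 0 = 49, q_0 = 49*0 + 1 = 1.
  i=1: a_1=3, p_1 = 3*49 + 1 = 148, q_1 = 3*1 + 0 = 3.
  i=2: a_2=5, p_2 = 5*148 + 49 = 789, q_2 = 5*3 + 1 = 16.
  i=3: a_3=1, p_3 = 1*789 + 148 = 937, q_3 = 1*16 + 3 = 19.
  i=4: a_4=4, p_4 = 4*937 + 789 = 4537, q_4 = 4*19 + 16 = 92.
  i=5: a_5=1, p_5 = 1*4537 + 937 = 5474, q_5 = 1*92 + 19 = 111.
  i=6: a_6=23, p_6 = 23*5474 + 4537 = 130439, q_6 = 23*111 + 92 = 2645.
  i=7: a_7=1, p_7 = 1*130439 + 5474 = 135913, q_7 = 1*2645 + 111 = 2756.
  i=8: a_8=4, p_8 = 4*135913 + 130439 = 674091, q_8 = 4*2756 + 2645 = 13669.
  i=9: a_9=1, p_9 = 1*674091 + 135913 = 810004, q_9 = 1*13669 + 2756 = 16425.
  i=10: a_10=5, p_10 = 5*810004 + 674091 = 4724111, q_10 = 5*16425 + 13669 = 95794.
  i=11: a_11=3, p_11 = 3*4724111 + 810004 = 14982337, q_11 = 3*95794 + 16425 = 303807.
Check: 14982337^2 - 2432*303807^2 = 224470421981569 - 224470421981568 = 1, so (x, y) = (14982337, 303807) solves the equation, and by the theorem it is the least positive solution.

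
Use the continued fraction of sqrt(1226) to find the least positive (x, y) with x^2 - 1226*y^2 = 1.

(x, y) = (2451, 70)

First expand sqrt(1226) as a continued fraction. With x_i = (sqrt(1226) + m_i)/d_i and (m_0, d_0) = (0, 1): a_0 = floor(sqrt(1226)) = 35, since 35^2 = 1225 <= 1226 < 1296 = 36^2.
Iterate m_{i+1} = d_i*a_i - m_i, d_{i+1} = (1226 - m_{i+1}^2)/d_i, a_{i+1} = floor((a_0 + m_{i+1})/d_{i+1}):
  m_1 = 1*35 - 0 = 35, d_1 = (1226 - 35^2)/1 = 1/1 = 1, a_1 = floor((35 + 35)/1) = 70.
  m_2 = 1*70 - 35 = 35, d_2 = (1226 - 35^2)/1 = 1/1 = 1: (m_2, d_2) = (m_1, d_1) = (35, 1), so from here the quotient a_1 repeats; the period length is 1.
So sqrt(1226) = [35; (70)] with period length k = 1.
k is odd, so (p_{k-1}, q_{k-1}) only solves x^2 - 1226y^2 = -1 and the fundamental solution of x^2 - 1226y^2 = 1 is (p_{2k-1}, q_{2k-1}) = (p_1, q_1); compute convergents through index 1, running through the period twice.
Convergents (p_i = a_i*p_{i-1} + p_{i-2}, q_i = a_i*q_{i-1} + q_{i-2} with p_{-2}=0, p_{-1}=1, q_{-2}=1, q_{-1}=0):
  i=0: a_0=35, p_0 = 35*1 + 0 = 35, q_0 = 35*0 + 1 = 1.
  i=1: a_1=70, p_1 = 70*35 + 1 = 2451, q_1 = 70*1 + 0 = 70.
Indeed p_0^2 - 1226*q_0^2 = 1225 - 1226 = -1, not +1.
Check: 2451^2 - 1226*70^2 = 6007401 - 6007400 = 1, so (x, y) = (2451, 70) solves the equation, and by the theorem it is the least positive solution.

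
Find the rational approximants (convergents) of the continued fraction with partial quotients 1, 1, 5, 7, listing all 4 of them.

Using the convergent recurrence p_i = a_i*p_{i-1} + p_{i-2}, q_i = a_i*q_{i-1} + q_{i-2} with p_{-2}=0, p_{-1}=1, q_{-2}=1, q_{-1}=0:
  i=0: a_0=1, p_0 = 1*1 + 0 = 1, q_0 = 1*0 + 1 = 1.
  i=1: a_1=1, p_1 = 1*1 + 1 = 2, q_1 = 1*1 + 0 = 1.
  i=2: a_2=5, p_2 = 5*2 + 1 = 11, q_2 = 5*1 + 1 = 6.
  i=3: a_3=7, p_3 = 7*11 + 2 = 79, q_3 = 7*6 + 1 = 43.

1/1, 2/1, 11/6, 79/43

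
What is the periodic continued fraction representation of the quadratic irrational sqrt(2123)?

Write x_i = (sqrt(2123) + m_i)/d_i with (m_0, d_0) = (0, 1). a_0 = floor(sqrt(2123)) = 46, since 46^2 = 2116 <= 2123 < 2209 = 47^2.
Iterate m_{i+1} = d_i*a_i - m_i, d_{i+1} = (2123 - m_{i+1}^2)/d_i, a_{i+1} = floor((a_0 + m_{i+1})/d_{i+1}):
  m_1 = 1*46 - 0 = 46, d_1 = (2123 - 46^2)/1 = 7/1 = 7, a_1 = floor((46 + 46)/7) = 13.
  m_2 = 7*13 - 46 = 45, d_2 = (2123 - 45^2)/7 = 98/7 = 14, a_2 = floor((46 + 45)/14) = 6.
  m_3 = 14*6 - 45 = 39, d_3 = (2123 - 39^2)/14 = 602/14 = 43, a_3 = floor((46 + 39)/43) = 1.
  m_4 = 43*1 - 39 = 4, d_4 = (2123 - 4^2)/43 = 2107/43 = 49, a_4 = floor((46 + 4)/49) = 1.
  m_5 = 49*1 - 4 = 45, d_5 = (2123 - 45^2)/49 = 98/49 = 2, a_5 = floor((46 + 45)/2) = 45.
  m_6 = 2*45 - 45 = 45, d_6 = (2123 - 45^2)/2 = 98/2 = 49, a_6 = floor((46 + 45)/49) = 1.
  m_7 = 49*1 - 45 = 4, d_7 = (2123 - 4^2)/49 = 2107/49 = 43, a_7 = floor((46 + 4)/43) = 1.
  m_8 = 43*1 - 4 = 39, d_8 = (2123 - 39^2)/43 = 602/43 = 14, a_8 = floor((46 + 39)/14) = 6.
  m_9 = 14*6 - 39 = 45, d_9 = (2123 - 45^2)/14 = 98/14 = 7, a_9 = floor((46 + 45)/7) = 13.
  m_10 = 7*13 - 45 = 46, d_10 = (2123 - 46^2)/7 = 7/7 = 1, a_10 = floor((46 + 46)/1) = 92.
  m_11 = 1*92 - 46 = 46, d_11 = (2123 - 46^2)/1 = 7/1 = 7: (m_11, d_11) = (m_1, d_1) = (46, 7), so from here the quotients repeat a_1, ..., a_10; the period length is 10.
Hence the expansion of sqrt(2123) is a_0 = 46 followed by the repeating block 13, 6, 1, 1, 45, 1, 1, 6, 13, 92 (period 10).

[46; (13, 6, 1, 1, 45, 1, 1, 6, 13, 92)]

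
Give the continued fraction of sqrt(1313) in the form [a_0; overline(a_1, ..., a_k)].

[36; overline(4, 4, 72)]

Write x_i = (sqrt(1313) + m_i)/d_i with (m_0, d_0) = (0, 1). a_0 = floor(sqrt(1313)) = 36, since 36^2 = 1296 <= 1313 < 1369 = 37^2.
Iterate m_{i+1} = d_i*a_i - m_i, d_{i+1} = (1313 - m_{i+1}^2)/d_i, a_{i+1} = floor((a_0 + m_{i+1})/d_{i+1}):
  m_1 = 1*36 - 0 = 36, d_1 = (1313 - 36^2)/1 = 17/1 = 17, a_1 = floor((36 + 36)/17) = 4.
  m_2 = 17*4 - 36 = 32, d_2 = (1313 - 32^2)/17 = 289/17 = 17, a_2 = floor((36 + 32)/17) = 4.
  m_3 = 17*4 - 32 = 36, d_3 = (1313 - 36^2)/17 = 17/17 = 1, a_3 = floor((36 + 36)/1) = 72.
  m_4 = 1*72 - 36 = 36, d_4 = (1313 - 36^2)/1 = 17/1 = 17: (m_4, d_4) = (m_1, d_1) = (36, 17), so from here the quotients repeat a_1, ..., a_3; the period length is 3.
Hence the expansion of sqrt(1313) is a_0 = 36 followed by the repeating block 4, 4, 72 (period 3).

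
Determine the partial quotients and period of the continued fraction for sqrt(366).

[19; (7, 1, 1, 1, 2, 12, 2, 1, 1, 1, 7, 38)]

Write x_i = (sqrt(366) + m_i)/d_i with (m_0, d_0) = (0, 1). a_0 = floor(sqrt(366)) = 19, since 19^2 = 361 <= 366 < 400 = 20^2.
Iterate m_{i+1} = d_i*a_i - m_i, d_{i+1} = (366 - m_{i+1}^2)/d_i, a_{i+1} = floor((a_0 + m_{i+1})/d_{i+1}):
  m_1 = 1*19 - 0 = 19, d_1 = (366 - 19^2)/1 = 5/1 = 5, a_1 = floor((19 + 19)/5) = 7.
  m_2 = 5*7 - 19 = 16, d_2 = (366 - 16^2)/5 = 110/5 = 22, a_2 = floor((19 + 16)/22) = 1.
  m_3 = 22*1 - 16 = 6, d_3 = (366 - 6^2)/22 = 330/22 = 15, a_3 = floor((19 + 6)/15) = 1.
  m_4 = 15*1 - 6 = 9, d_4 = (366 - 9^2)/15 = 285/15 = 19, a_4 = floor((19 + 9)/19) = 1.
  m_5 = 19*1 - 9 = 10, d_5 = (366 - 10^2)/19 = 266/19 = 14, a_5 = floor((19 + 10)/14) = 2.
  m_6 = 14*2 - 10 = 18, d_6 = (366 - 18^2)/14 = 42/14 = 3, a_6 = floor((19 + 18)/3) = 12.
  m_7 = 3*12 - 18 = 18, d_7 = (366 - 18^2)/3 = 42/3 = 14, a_7 = floor((19 + 18)/14) = 2.
  m_8 = 14*2 - 18 = 10, d_8 = (366 - 10^2)/14 = 266/14 = 19, a_8 = floor((19 + 10)/19) = 1.
  m_9 = 19*1 - 10 = 9, d_9 = (366 - 9^2)/19 = 285/19 = 15, a_9 = floor((19 + 9)/15) = 1.
  m_10 = 15*1 - 9 = 6, d_10 = (366 - 6^2)/15 = 330/15 = 22, a_10 = floor((19 + 6)/22) = 1.
  m_11 = 22*1 - 6 = 16, d_11 = (366 - 16^2)/22 = 110/22 = 5, a_11 = floor((19 + 16)/5) = 7.
  m_12 = 5*7 - 16 = 19, d_12 = (366 - 19^2)/5 = 5/5 = 1, a_12 = floor((19 + 19)/1) = 38.
  m_13 = 1*38 - 19 = 19, d_13 = (366 - 19^2)/1 = 5/1 = 5: (m_13, d_13) = (m_1, d_1) = (19, 5), so from here the quotients repeat a_1, ..., a_12; the period length is 12.
Hence the expansion of sqrt(366) is a_0 = 19 followed by the repeating block 7, 1, 1, 1, 2, 12, 2, 1, 1, 1, 7, 38 (period 12).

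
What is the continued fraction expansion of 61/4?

[15; 4]

Run the Euclidean algorithm on 61 and 4; the successive quotients are the partial quotients a_0, a_1, ... (each step inverts the fractional part left over by the previous one):
  61 = 15*4 + 1, so a_0 = 15.
  4 = 4*1 + 0, so a_1 = 4.
The remainder reaches 0 after 2 divisions, so the expansion has 2 partial quotients, read off in order.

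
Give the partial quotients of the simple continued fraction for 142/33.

Run the Euclidean algorithm on 142 and 33; the successive quotients are the partial quotients a_0, a_1, ... (each step inverts the fractional part left over by the previous one):
  142 = 4*33 + 10, so a_0 = 4.
  33 = 3*10 + 3, so a_1 = 3.
  10 = 3*3 + 1, so a_2 = 3.
  3 = 3*1 + 0, so a_3 = 3.
The remainder reaches 0 after 4 divisions, so the expansion has 4 partial quotients, read off in order.

[4; 3, 3, 3]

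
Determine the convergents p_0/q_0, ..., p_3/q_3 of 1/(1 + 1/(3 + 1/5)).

Using the convergent recurrence p_i = a_i*p_{i-1} + p_{i-2}, q_i = a_i*q_{i-1} + q_{i-2} with p_{-2}=0, p_{-1}=1, q_{-2}=1, q_{-1}=0:
  i=0: a_0=0, p_0 = 0*1 + 0 = 0, q_0 = 0*0 + 1 = 1.
  i=1: a_1=1, p_1 = 1*0 + 1 = 1, q_1 = 1*1 + 0 = 1.
  i=2: a_2=3, p_2 = 3*1 + 0 = 3, q_2 = 3*1 + 1 = 4.
  i=3: a_3=5, p_3 = 5*3 + 1 = 16, q_3 = 5*4 + 1 = 21.

0/1, 1/1, 3/4, 16/21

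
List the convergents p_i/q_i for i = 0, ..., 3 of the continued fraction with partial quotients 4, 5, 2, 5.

Using the convergent recurrence p_i = a_i*p_{i-1} + p_{i-2}, q_i = a_i*q_{i-1} + q_{i-2} with p_{-2}=0, p_{-1}=1, q_{-2}=1, q_{-1}=0:
  i=0: a_0=4, p_0 = 4*1 + 0 = 4, q_0 = 4*0 + 1 = 1.
  i=1: a_1=5, p_1 = 5*4 + 1 = 21, q_1 = 5*1 + 0 = 5.
  i=2: a_2=2, p_2 = 2*21 + 4 = 46, q_2 = 2*5 + 1 = 11.
  i=3: a_3=5, p_3 = 5*46 + 21 = 251, q_3 = 5*11 + 5 = 60.

4/1, 21/5, 46/11, 251/60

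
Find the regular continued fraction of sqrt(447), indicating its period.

Write x_i = (sqrt(447) + m_i)/d_i with (m_0, d_0) = (0, 1). a_0 = floor(sqrt(447)) = 21, since 21^2 = 441 <= 447 < 484 = 22^2.
Iterate m_{i+1} = d_i*a_i - m_i, d_{i+1} = (447 - m_{i+1}^2)/d_i, a_{i+1} = floor((a_0 + m_{i+1})/d_{i+1}):
  m_1 = 1*21 - 0 = 21, d_1 = (447 - 21^2)/1 = 6/1 = 6, a_1 = floor((21 + 21)/6) = 7.
  m_2 = 6*7 - 21 = 21, d_2 = (447 - 21^2)/6 = 6/6 = 1, a_2 = floor((21 + 21)/1) = 42.
  m_3 = 1*42 - 21 = 21, d_3 = (447 - 21^2)/1 = 6/1 = 6: (m_3, d_3) = (m_1, d_1) = (21, 6), so from here the quotients repeat a_1, a_2; the period length is 2.
Hence the expansion of sqrt(447) is a_0 = 21 followed by the repeating block 7, 42 (period 2).

[21; (7, 42)]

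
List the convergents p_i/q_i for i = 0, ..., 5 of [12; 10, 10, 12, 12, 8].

12/1, 121/10, 1222/101, 14785/1222, 178642/14765, 1443921/119342

Using the convergent recurrence p_i = a_i*p_{i-1} + p_{i-2}, q_i = a_i*q_{i-1} + q_{i-2} with p_{-2}=0, p_{-1}=1, q_{-2}=1, q_{-1}=0:
  i=0: a_0=12, p_0 = 12*1 + 0 = 12, q_0 = 12*0 + 1 = 1.
  i=1: a_1=10, p_1 = 10*12 + 1 = 121, q_1 = 10*1 + 0 = 10.
  i=2: a_2=10, p_2 = 10*121 + 12 = 1222, q_2 = 10*10 + 1 = 101.
  i=3: a_3=12, p_3 = 12*1222 + 121 = 14785, q_3 = 12*101 + 10 = 1222.
  i=4: a_4=12, p_4 = 12*14785 + 1222 = 178642, q_4 = 12*1222 + 101 = 14765.
  i=5: a_5=8, p_5 = 8*178642 + 14785 = 1443921, q_5 = 8*14765 + 1222 = 119342.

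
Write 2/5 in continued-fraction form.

Run the Euclidean algorithm on 2 and 5; the successive quotients are the partial quotients a_0, a_1, ... (each step inverts the fractional part left over by the previous one):
  2 = 0*5 + 2, so a_0 = 0.
  5 = 2*2 + 1, so a_1 = 2.
  2 = 2*1 + 0, so a_2 = 2.
The remainder reaches 0 after 3 divisions, so the expansion has 3 partial quotients, read off in order.

[0; 2, 2]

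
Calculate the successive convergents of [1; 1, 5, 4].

Using the convergent recurrence p_i = a_i*p_{i-1} + p_{i-2}, q_i = a_i*q_{i-1} + q_{i-2} with p_{-2}=0, p_{-1}=1, q_{-2}=1, q_{-1}=0:
  i=0: a_0=1, p_0 = 1*1 + 0 = 1, q_0 = 1*0 + 1 = 1.
  i=1: a_1=1, p_1 = 1*1 + 1 = 2, q_1 = 1*1 + 0 = 1.
  i=2: a_2=5, p_2 = 5*2 + 1 = 11, q_2 = 5*1 + 1 = 6.
  i=3: a_3=4, p_3 = 4*11 + 2 = 46, q_3 = 4*6 + 1 = 25.

1/1, 2/1, 11/6, 46/25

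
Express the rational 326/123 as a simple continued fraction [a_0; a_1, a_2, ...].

Run the Euclidean algorithm on 326 and 123; the successive quotients are the partial quotients a_0, a_1, ... (each step inverts the fractional part left over by the previous one):
  326 = 2*123 + 80, so a_0 = 2.
  123 = 1*80 + 43, so a_1 = 1.
  80 = 1*43 + 37, so a_2 = 1.
  43 = 1*37 + 6, so a_3 = 1.
  37 = 6*6 + 1, so a_4 = 6.
  6 = 6*1 + 0, so a_5 = 6.
The remainder reaches 0 after 6 divisions, so the expansion has 6 partial quotients, read off in order.

[2; 1, 1, 1, 6, 6]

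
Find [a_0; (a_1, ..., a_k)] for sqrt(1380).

Write x_i = (sqrt(1380) + m_i)/d_i with (m_0, d_0) = (0, 1). a_0 = floor(sqrt(1380)) = 37, since 37^2 = 1369 <= 1380 < 1444 = 38^2.
Iterate m_{i+1} = d_i*a_i - m_i, d_{i+1} = (1380 - m_{i+1}^2)/d_i, a_{i+1} = floor((a_0 + m_{i+1})/d_{i+1}):
  m_1 = 1*37 - 0 = 37, d_1 = (1380 - 37^2)/1 = 11/1 = 11, a_1 = floor((37 + 37)/11) = 6.
  m_2 = 11*6 - 37 = 29, d_2 = (1380 - 29^2)/11 = 539/11 = 49, a_2 = floor((37 + 29)/49) = 1.
  m_3 = 49*1 - 29 = 20, d_3 = (1380 - 20^2)/49 = 980/49 = 20, a_3 = floor((37 + 20)/20) = 2.
  m_4 = 20*2 - 20 = 20, d_4 = (1380 - 20^2)/20 = 980/20 = 49, a_4 = floor((37 + 20)/49) = 1.
  m_5 = 49*1 - 20 = 29, d_5 = (1380 - 29^2)/49 = 539/49 = 11, a_5 = floor((37 + 29)/11) = 6.
  m_6 = 11*6 - 29 = 37, d_6 = (1380 - 37^2)/11 = 11/11 = 1, a_6 = floor((37 + 37)/1) = 74.
  m_7 = 1*74 - 37 = 37, d_7 = (1380 - 37^2)/1 = 11/1 = 11: (m_7, d_7) = (m_1, d_1) = (37, 11), so from here the quotients repeat a_1, ..., a_6; the period length is 6.
Hence the expansion of sqrt(1380) is a_0 = 37 followed by the repeating block 6, 1, 2, 1, 6, 74 (period 6).

[37; (6, 1, 2, 1, 6, 74)]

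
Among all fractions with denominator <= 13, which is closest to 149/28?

Expand x = 149/28 as a continued fraction with the Euclidean algorithm:
  149 = 5*28 + 9, so a_0 = 5.
  28 = 3*9 + 1, so a_1 = 3.
  9 = 9*1 + 0, so a_2 = 9.
so x = [5; 3, 9].
Convergents (p_i = a_i*p_{i-1} + p_{i-2}, q_i = a_i*q_{i-1} + q_{i-2} with p_{-2}=0, p_{-1}=1, q_{-2}=1, q_{-1}=0), until the denominator exceeds 13:
  i=0: a_0=5, p_0 = 5*1 + 0 = 5, q_0 = 5*0 + 1 = 1.
  i=1: a_1=3, p_1 = 3*5 + 1 = 16, q_1 = 3*1 + 0 = 3.
  i=2: a_2=9, p_2 = 9*16 + 5 = 149, q_2 = 9*3 + 1 = 28.
q_2 = 28 > 13, so the last convergent with denominator <= 13 is p_1/q_1 = 16/3.
The closest fraction with denominator <= 13 is either p_1/q_1 or the intermediate fraction (k*p_1 + p_0)/(k*q_1 + q_0) with the largest k >= 1 whose denominator stays <= 13; these approach x as k grows, and every other convergent or intermediate fraction in range is farther away.
Largest k: floor((13 - q_0)/q_1) = floor((13 - 1)/3) = 4.
That gives (4*16 + 5)/(4*3 + 1) = 69/13.
Compare the errors: |x - 16/3| = |149*3 - 16*28|/(28*3) = 1/84, and |x - 69/13| = |149*13 - 69*28|/(28*13) = 5/364.
Cross-multiplying, 1*364 = 364 < 420 = 5*84, so 1/84 is smaller: the convergent 16/3 is closer to x than 69/13.

16/3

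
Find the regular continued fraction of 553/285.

Run the Euclidean algorithm on 553 and 285; the successive quotients are the partial quotients a_0, a_1, ... (each step inverts the fractional part left over by the previous one):
  553 = 1*285 + 268, so a_0 = 1.
  285 = 1*268 + 17, so a_1 = 1.
  268 = 15*17 + 13, so a_2 = 15.
  17 = 1*13 + 4, so a_3 = 1.
  13 = 3*4 + 1, so a_4 = 3.
  4 = 4*1 + 0, so a_5 = 4.
The remainder reaches 0 after 6 divisions, so the expansion has 6 partial quotients, read off in order.

[1; 1, 15, 1, 3, 4]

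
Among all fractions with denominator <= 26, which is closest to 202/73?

36/13

Expand x = 202/73 as a continued fraction with the Euclidean algorithm:
  202 = 2*73 + 56, so a_0 = 2.
  73 = 1*56 + 17, so a_1 = 1.
  56 = 3*17 + 5, so a_2 = 3.
  17 = 3*5 + 2, so a_3 = 3.
  5 = 2*2 + 1, so a_4 = 2.
  2 = 2*1 + 0, so a_5 = 2.
so x = [2; 1, 3, 3, 2, 2].
Convergents (p_i = a_i*p_{i-1} + p_{i-2}, q_i = a_i*q_{i-1} + q_{i-2} with p_{-2}=0, p_{-1}=1, q_{-2}=1, q_{-1}=0), until the denominator exceeds 26:
  i=0: a_0=2, p_0 = 2*1 + 0 = 2, q_0 = 2*0 + 1 = 1.
  i=1: a_1=1, p_1 = 1*2 + 1 = 3, q_1 = 1*1 + 0 = 1.
  i=2: a_2=3, p_2 = 3*3 + 2 = 11, q_2 = 3*1 + 1 = 4.
  i=3: a_3=3, p_3 = 3*11 + 3 = 36, q_3 = 3*4 + 1 = 13.
  i=4: a_4=2, p_4 = 2*36 + 11 = 83, q_4 = 2*13 + 4 = 30.
q_4 = 30 > 26, so the last convergent with denominator <= 26 is p_3/q_3 = 36/13.
The closest fraction with denominator <= 26 is either p_3/q_3 or the intermediate fraction (k*p_3 + p_2)/(k*q_3 + q_2) with the largest k >= 1 whose denominator stays <= 26; these approach x as k grows, and every other convergent or intermediate fraction in range is farther away.
Largest k: floor((26 - q_2)/q_3) = floor((26 - 4)/13) = 1.
That gives (1*36 + 11)/(1*13 + 4) = 47/17.
Compare the errors: |x - 36/13| = |202*13 - 36*73|/(73*13) = 2/949, and |x - 47/17| = |202*17 - 47*73|/(73*17) = 3/1241.
Cross-multiplying, 2*1241 = 2482 < 2847 = 3*949, so 2/949 is smaller: the convergent 36/13 is closer to x than 47/17.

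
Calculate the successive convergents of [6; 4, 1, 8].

Using the convergent recurrence p_i = a_i*p_{i-1} + p_{i-2}, q_i = a_i*q_{i-1} + q_{i-2} with p_{-2}=0, p_{-1}=1, q_{-2}=1, q_{-1}=0:
  i=0: a_0=6, p_0 = 6*1 + 0 = 6, q_0 = 6*0 + 1 = 1.
  i=1: a_1=4, p_1 = 4*6 + 1 = 25, q_1 = 4*1 + 0 = 4.
  i=2: a_2=1, p_2 = 1*25 + 6 = 31, q_2 = 1*4 + 1 = 5.
  i=3: a_3=8, p_3 = 8*31 + 25 = 273, q_3 = 8*5 + 4 = 44.

6/1, 25/4, 31/5, 273/44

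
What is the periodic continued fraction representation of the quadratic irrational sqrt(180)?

[13; (2, 2, 2, 26)]

Write x_i = (sqrt(180) + m_i)/d_i with (m_0, d_0) = (0, 1). a_0 = floor(sqrt(180)) = 13, since 13^2 = 169 <= 180 < 196 = 14^2.
Iterate m_{i+1} = d_i*a_i - m_i, d_{i+1} = (180 - m_{i+1}^2)/d_i, a_{i+1} = floor((a_0 + m_{i+1})/d_{i+1}):
  m_1 = 1*13 - 0 = 13, d_1 = (180 - 13^2)/1 = 11/1 = 11, a_1 = floor((13 + 13)/11) = 2.
  m_2 = 11*2 - 13 = 9, d_2 = (180 - 9^2)/11 = 99/11 = 9, a_2 = floor((13 + 9)/9) = 2.
  m_3 = 9*2 - 9 = 9, d_3 = (180 - 9^2)/9 = 99/9 = 11, a_3 = floor((13 + 9)/11) = 2.
  m_4 = 11*2 - 9 = 13, d_4 = (180 - 13^2)/11 = 11/11 = 1, a_4 = floor((13 + 13)/1) = 26.
  m_5 = 1*26 - 13 = 13, d_5 = (180 - 13^2)/1 = 11/1 = 11: (m_5, d_5) = (m_1, d_1) = (13, 11), so from here the quotients repeat a_1, ..., a_4; the period length is 4.
Hence the expansion of sqrt(180) is a_0 = 13 followed by the repeating block 2, 2, 2, 26 (period 4).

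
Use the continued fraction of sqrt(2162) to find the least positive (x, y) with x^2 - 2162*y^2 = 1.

First expand sqrt(2162) as a continued fraction. With x_i = (sqrt(2162) + m_i)/d_i and (m_0, d_0) = (0, 1): a_0 = floor(sqrt(2162)) = 46, since 46^2 = 2116 <= 2162 < 2209 = 47^2.
Iterate m_{i+1} = d_i*a_i - m_i, d_{i+1} = (2162 - m_{i+1}^2)/d_i, a_{i+1} = floor((a_0 + m_{i+1})/d_{i+1}):
  m_1 = 1*46 - 0 = 46, d_1 = (2162 - 46^2)/1 = 46/1 = 46, a_1 = floor((46 + 46)/46) = 2.
  m_2 = 46*2 - 46 = 46, d_2 = (2162 - 46^2)/46 = 46/46 = 1, a_2 = floor((46 + 46)/1) = 92.
  m_3 = 1*92 - 46 = 46, d_3 = (2162 - 46^2)/1 = 46/1 = 46: (m_3, d_3) = (m_1, d_1) = (46, 46), so from here the quotients repeat a_1, a_2; the period length is 2.
So sqrt(2162) = [46; (2, 92)] with period length k = 2.
k is even, so the fundamental solution of x^2 - 2162y^2 = 1 is (p_{k-1}, q_{k-1}) = (p_1, q_1); compute convergents through index 1.
Convergents (p_i = a_i*p_{i-1} + p_{i-2}, q_i = a_i*q_{i-1} + q_{i-2} with p_{-2}=0, p_{-1}=1, q_{-2}=1, q_{-1}=0):
  i=0: a_0=46, p_0 = 46*1 + 0 = 46, q_0 = 46*0 + 1 = 1.
  i=1: a_1=2, p_1 = 2*46 + 1 = 93, q_1 = 2*1 + 0 = 2.
Check: 93^2 - 2162*2^2 = 8649 - 8648 = 1, so (x, y) = (93, 2) solves the equation, and by the theorem it is the least positive solution.

(x, y) = (93, 2)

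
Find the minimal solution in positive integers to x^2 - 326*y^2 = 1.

First expand sqrt(326) as a continued fraction. With x_i = (sqrt(326) + m_i)/d_i and (m_0, d_0) = (0, 1): a_0 = floor(sqrt(326)) = 18, since 18^2 = 324 <= 326 < 361 = 19^2.
Iterate m_{i+1} = d_i*a_i - m_i, d_{i+1} = (326 - m_{i+1}^2)/d_i, a_{i+1} = floor((a_0 + m_{i+1})/d_{i+1}):
  m_1 = 1*18 - 0 = 18, d_1 = (326 - 18^2)/1 = 2/1 = 2, a_1 = floor((18 + 18)/2) = 18.
  m_2 = 2*18 - 18 = 18, d_2 = (326 - 18^2)/2 = 2/2 = 1, a_2 = floor((18 + 18)/1) = 36.
  m_3 = 1*36 - 18 = 18, d_3 = (326 - 18^2)/1 = 2/1 = 2: (m_3, d_3) = (m_1, d_1) = (18, 2), so from here the quotients repeat a_1, a_2; the period length is 2.
So sqrt(326) = [18; (18, 36)] with period length k = 2.
k is even, so the fundamental solution of x^2 - 326y^2 = 1 is (p_{k-1}, q_{k-1}) = (p_1, q_1); compute convergents through index 1.
Convergents (p_i = a_i*p_{i-1} + p_{i-2}, q_i = a_i*q_{i-1} + q_{i-2} with p_{-2}=0, p_{-1}=1, q_{-2}=1, q_{-1}=0):
  i=0: a_0=18, p_0 = 18*1 + 0 = 18, q_0 = 18*0 + 1 = 1.
  i=1: a_1=18, p_1 = 18*18 + 1 = 325, q_1 = 18*1 + 0 = 18.
Check: 325^2 - 326*18^2 = 105625 - 105624 = 1, so (x, y) = (325, 18) solves the equation, and by the theorem it is the least positive solution.

(x, y) = (325, 18)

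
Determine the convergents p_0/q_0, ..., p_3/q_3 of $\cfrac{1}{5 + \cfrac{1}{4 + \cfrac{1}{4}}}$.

0/1, 1/5, 4/21, 17/89

Using the convergent recurrence p_i = a_i*p_{i-1} + p_{i-2}, q_i = a_i*q_{i-1} + q_{i-2} with p_{-2}=0, p_{-1}=1, q_{-2}=1, q_{-1}=0:
  i=0: a_0=0, p_0 = 0*1 + 0 = 0, q_0 = 0*0 + 1 = 1.
  i=1: a_1=5, p_1 = 5*0 + 1 = 1, q_1 = 5*1 + 0 = 5.
  i=2: a_2=4, p_2 = 4*1 + 0 = 4, q_2 = 4*5 + 1 = 21.
  i=3: a_3=4, p_3 = 4*4 + 1 = 17, q_3 = 4*21 + 5 = 89.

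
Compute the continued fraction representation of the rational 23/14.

[1; 1, 1, 1, 4]

Run the Euclidean algorithm on 23 and 14; the successive quotients are the partial quotients a_0, a_1, ... (each step inverts the fractional part left over by the previous one):
  23 = 1*14 + 9, so a_0 = 1.
  14 = 1*9 + 5, so a_1 = 1.
  9 = 1*5 + 4, so a_2 = 1.
  5 = 1*4 + 1, so a_3 = 1.
  4 = 4*1 + 0, so a_4 = 4.
The remainder reaches 0 after 5 divisions, so the expansion has 5 partial quotients, read off in order.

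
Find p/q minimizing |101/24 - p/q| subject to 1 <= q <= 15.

59/14

Expand x = 101/24 as a continued fraction with the Euclidean algorithm:
  101 = 4*24 + 5, so a_0 = 4.
  24 = 4*5 + 4, so a_1 = 4.
  5 = 1*4 + 1, so a_2 = 1.
  4 = 4*1 + 0, so a_3 = 4.
so x = [4; 4, 1, 4].
Convergents (p_i = a_i*p_{i-1} + p_{i-2}, q_i = a_i*q_{i-1} + q_{i-2} with p_{-2}=0, p_{-1}=1, q_{-2}=1, q_{-1}=0), until the denominator exceeds 15:
  i=0: a_0=4, p_0 = 4*1 + 0 = 4, q_0 = 4*0 + 1 = 1.
  i=1: a_1=4, p_1 = 4*4 + 1 = 17, q_1 = 4*1 + 0 = 4.
  i=2: a_2=1, p_2 = 1*17 + 4 = 21, q_2 = 1*4 + 1 = 5.
  i=3: a_3=4, p_3 = 4*21 + 17 = 101, q_3 = 4*5 + 4 = 24.
q_3 = 24 > 15, so the last convergent with denominator <= 15 is p_2/q_2 = 21/5.
The closest fraction with denominator <= 15 is either p_2/q_2 or the intermediate fraction (k*p_2 + p_1)/(k*q_2 + q_1) with the largest k >= 1 whose denominator stays <= 15; these approach x as k grows, and every other convergent or intermediate fraction in range is farther away.
Largest k: floor((15 - q_1)/q_2) = floor((15 - 4)/5) = 2.
That gives (2*21 + 17)/(2*5 + 4) = 59/14.
Compare the errors: |x - 21/5| = |101*5 - 21*24|/(24*5) = 1/120, and |x - 59/14| = |101*14 - 59*24|/(24*14) = 2/336.
Cross-multiplying, 2*120 = 240 < 336 = 1*336, so 2/336 is smaller: the intermediate fraction 59/14 is closer to x than 21/5.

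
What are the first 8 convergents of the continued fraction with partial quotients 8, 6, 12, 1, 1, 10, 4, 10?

8/1, 49/6, 596/73, 645/79, 1241/152, 13055/1599, 53461/6548, 547665/67079

Using the convergent recurrence p_i = a_i*p_{i-1} + p_{i-2}, q_i = a_i*q_{i-1} + q_{i-2} with p_{-2}=0, p_{-1}=1, q_{-2}=1, q_{-1}=0:
  i=0: a_0=8, p_0 = 8*1 + 0 = 8, q_0 = 8*0 + 1 = 1.
  i=1: a_1=6, p_1 = 6*8 + 1 = 49, q_1 = 6*1 + 0 = 6.
  i=2: a_2=12, p_2 = 12*49 + 8 = 596, q_2 = 12*6 + 1 = 73.
  i=3: a_3=1, p_3 = 1*596 + 49 = 645, q_3 = 1*73 + 6 = 79.
  i=4: a_4=1, p_4 = 1*645 + 596 = 1241, q_4 = 1*79 + 73 = 152.
  i=5: a_5=10, p_5 = 10*1241 + 645 = 13055, q_5 = 10*152 + 79 = 1599.
  i=6: a_6=4, p_6 = 4*13055 + 1241 = 53461, q_6 = 4*1599 + 152 = 6548.
  i=7: a_7=10, p_7 = 10*53461 + 13055 = 547665, q_7 = 10*6548 + 1599 = 67079.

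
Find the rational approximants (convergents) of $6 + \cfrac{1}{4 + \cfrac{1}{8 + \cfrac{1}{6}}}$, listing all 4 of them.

6/1, 25/4, 206/33, 1261/202

Using the convergent recurrence p_i = a_i*p_{i-1} + p_{i-2}, q_i = a_i*q_{i-1} + q_{i-2} with p_{-2}=0, p_{-1}=1, q_{-2}=1, q_{-1}=0:
  i=0: a_0=6, p_0 = 6*1 + 0 = 6, q_0 = 6*0 + 1 = 1.
  i=1: a_1=4, p_1 = 4*6 + 1 = 25, q_1 = 4*1 + 0 = 4.
  i=2: a_2=8, p_2 = 8*25 + 6 = 206, q_2 = 8*4 + 1 = 33.
  i=3: a_3=6, p_3 = 6*206 + 25 = 1261, q_3 = 6*33 + 4 = 202.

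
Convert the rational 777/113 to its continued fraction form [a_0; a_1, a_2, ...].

Run the Euclidean algorithm on 777 and 113; the successive quotients are the partial quotients a_0, a_1, ... (each step inverts the fractional part left over by the previous one):
  777 = 6*113 + 99, so a_0 = 6.
  113 = 1*99 + 14, so a_1 = 1.
  99 = 7*14 + 1, so a_2 = 7.
  14 = 14*1 + 0, so a_3 = 14.
The remainder reaches 0 after 4 divisions, so the expansion has 4 partial quotients, read off in order.

[6; 1, 7, 14]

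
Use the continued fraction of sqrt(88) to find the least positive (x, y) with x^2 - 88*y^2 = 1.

(x, y) = (197, 21)

First expand sqrt(88) as a continued fraction. With x_i = (sqrt(88) + m_i)/d_i and (m_0, d_0) = (0, 1): a_0 = floor(sqrt(88)) = 9, since 9^2 = 81 <= 88 < 100 = 10^2.
Iterate m_{i+1} = d_i*a_i - m_i, d_{i+1} = (88 - m_{i+1}^2)/d_i, a_{i+1} = floor((a_0 + m_{i+1})/d_{i+1}):
  m_1 = 1*9 - 0 = 9, d_1 = (88 - 9^2)/1 = 7/1 = 7, a_1 = floor((9 + 9)/7) = 2.
  m_2 = 7*2 - 9 = 5, d_2 = (88 - 5^2)/7 = 63/7 = 9, a_2 = floor((9 + 5)/9) = 1.
  m_3 = 9*1 - 5 = 4, d_3 = (88 - 4^2)/9 = 72/9 = 8, a_3 = floor((9 + 4)/8) = 1.
  m_4 = 8*1 - 4 = 4, d_4 = (88 - 4^2)/8 = 72/8 = 9, a_4 = floor((9 + 4)/9) = 1.
  m_5 = 9*1 - 4 = 5, d_5 = (88 - 5^2)/9 = 63/9 = 7, a_5 = floor((9 + 5)/7) = 2.
  m_6 = 7*2 - 5 = 9, d_6 = (88 - 9^2)/7 = 7/7 = 1, a_6 = floor((9 + 9)/1) = 18.
  m_7 = 1*18 - 9 = 9, d_7 = (88 - 9^2)/1 = 7/1 = 7: (m_7, d_7) = (m_1, d_1) = (9, 7), so from here the quotients repeat a_1, ..., a_6; the period length is 6.
So sqrt(88) = [9; (2, 1, 1, 1, 2, 18)] with period length k = 6.
k is even, so the fundamental solution of x^2 - 88y^2 = 1 is (p_{k-1}, q_{k-1}) = (p_5, q_5); compute convergents through index 5.
Convergents (p_i = a_i*p_{i-1} + p_{i-2}, q_i = a_i*q_{i-1} + q_{i-2} with p_{-2}=0, p_{-1}=1, q_{-2}=1, q_{-1}=0):
  i=0: a_0=9, p_0 = 9*1 + 0 = 9, q_0 = 9*0 + 1 = 1.
  i=1: a_1=2, p_1 = 2*9 + 1 = 19, q_1 = 2*1 + 0 = 2.
  i=2: a_2=1, p_2 = 1*19 + 9 = 28, q_2 = 1*2 + 1 = 3.
  i=3: a_3=1, p_3 = 1*28 + 19 = 47, q_3 = 1*3 + 2 = 5.
  i=4: a_4=1, p_4 = 1*47 + 28 = 75, q_4 = 1*5 + 3 = 8.
  i=5: a_5=2, p_5 = 2*75 + 47 = 197, q_5 = 2*8 + 5 = 21.
Check: 197^2 - 88*21^2 = 38809 - 38808 = 1, so (x, y) = (197, 21) solves the equation, and by the theorem it is the least positive solution.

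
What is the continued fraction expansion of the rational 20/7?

[2; 1, 6]

Run the Euclidean algorithm on 20 and 7; the successive quotients are the partial quotients a_0, a_1, ... (each step inverts the fractional part left over by the previous one):
  20 = 2*7 + 6, so a_0 = 2.
  7 = 1*6 + 1, so a_1 = 1.
  6 = 6*1 + 0, so a_2 = 6.
The remainder reaches 0 after 3 divisions, so the expansion has 3 partial quotients, read off in order.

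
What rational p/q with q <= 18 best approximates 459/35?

118/9

Expand x = 459/35 as a continued fraction with the Euclidean algorithm:
  459 = 13*35 + 4, so a_0 = 13.
  35 = 8*4 + 3, so a_1 = 8.
  4 = 1*3 + 1, so a_2 = 1.
  3 = 3*1 + 0, so a_3 = 3.
so x = [13; 8, 1, 3].
Convergents (p_i = a_i*p_{i-1} + p_{i-2}, q_i = a_i*q_{i-1} + q_{i-2} with p_{-2}=0, p_{-1}=1, q_{-2}=1, q_{-1}=0), until the denominator exceeds 18:
  i=0: a_0=13, p_0 = 13*1 + 0 = 13, q_0 = 13*0 + 1 = 1.
  i=1: a_1=8, p_1 = 8*13 + 1 = 105, q_1 = 8*1 + 0 = 8.
  i=2: a_2=1, p_2 = 1*105 + 13 = 118, q_2 = 1*8 + 1 = 9.
  i=3: a_3=3, p_3 = 3*118 + 105 = 459, q_3 = 3*9 + 8 = 35.
q_3 = 35 > 18, so the last convergent with denominator <= 18 is p_2/q_2 = 118/9.
The closest fraction with denominator <= 18 is either p_2/q_2 or the intermediate fraction (k*p_2 + p_1)/(k*q_2 + q_1) with the largest k >= 1 whose denominator stays <= 18; these approach x as k grows, and every other convergent or intermediate fraction in range is farther away.
Largest k: floor((18 - q_1)/q_2) = floor((18 - 8)/9) = 1.
That gives (1*118 + 105)/(1*9 + 8) = 223/17.
Compare the errors: |x - 118/9| = |459*9 - 118*35|/(35*9) = 1/315, and |x - 223/17| = |459*17 - 223*35|/(35*17) = 2/595.
Cross-multiplying, 1*595 = 595 < 630 = 2*315, so 1/315 is smaller: the convergent 118/9 is closer to x than 223/17.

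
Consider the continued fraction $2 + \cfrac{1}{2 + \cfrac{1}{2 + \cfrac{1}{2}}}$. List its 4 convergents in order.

Using the convergent recurrence p_i = a_i*p_{i-1} + p_{i-2}, q_i = a_i*q_{i-1} + q_{i-2} with p_{-2}=0, p_{-1}=1, q_{-2}=1, q_{-1}=0:
  i=0: a_0=2, p_0 = 2*1 + 0 = 2, q_0 = 2*0 + 1 = 1.
  i=1: a_1=2, p_1 = 2*2 + 1 = 5, q_1 = 2*1 + 0 = 2.
  i=2: a_2=2, p_2 = 2*5 + 2 = 12, q_2 = 2*2 + 1 = 5.
  i=3: a_3=2, p_3 = 2*12 + 5 = 29, q_3 = 2*5 + 2 = 12.

2/1, 5/2, 12/5, 29/12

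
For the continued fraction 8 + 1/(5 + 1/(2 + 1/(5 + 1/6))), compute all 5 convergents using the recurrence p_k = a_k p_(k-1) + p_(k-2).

8/1, 41/5, 90/11, 491/60, 3036/371

Using the convergent recurrence p_i = a_i*p_{i-1} + p_{i-2}, q_i = a_i*q_{i-1} + q_{i-2} with p_{-2}=0, p_{-1}=1, q_{-2}=1, q_{-1}=0:
  i=0: a_0=8, p_0 = 8*1 + 0 = 8, q_0 = 8*0 + 1 = 1.
  i=1: a_1=5, p_1 = 5*8 + 1 = 41, q_1 = 5*1 + 0 = 5.
  i=2: a_2=2, p_2 = 2*41 + 8 = 90, q_2 = 2*5 + 1 = 11.
  i=3: a_3=5, p_3 = 5*90 + 41 = 491, q_3 = 5*11 + 5 = 60.
  i=4: a_4=6, p_4 = 6*491 + 90 = 3036, q_4 = 6*60 + 11 = 371.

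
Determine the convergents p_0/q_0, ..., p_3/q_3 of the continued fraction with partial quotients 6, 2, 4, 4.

6/1, 13/2, 58/9, 245/38

Using the convergent recurrence p_i = a_i*p_{i-1} + p_{i-2}, q_i = a_i*q_{i-1} + q_{i-2} with p_{-2}=0, p_{-1}=1, q_{-2}=1, q_{-1}=0:
  i=0: a_0=6, p_0 = 6*1 + 0 = 6, q_0 = 6*0 + 1 = 1.
  i=1: a_1=2, p_1 = 2*6 + 1 = 13, q_1 = 2*1 + 0 = 2.
  i=2: a_2=4, p_2 = 4*13 + 6 = 58, q_2 = 4*2 + 1 = 9.
  i=3: a_3=4, p_3 = 4*58 + 13 = 245, q_3 = 4*9 + 2 = 38.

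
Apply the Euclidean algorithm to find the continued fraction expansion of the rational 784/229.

Run the Euclidean algorithm on 784 and 229; the successive quotients are the partial quotients a_0, a_1, ... (each step inverts the fractional part left over by the previous one):
  784 = 3*229 + 97, so a_0 = 3.
  229 = 2*97 + 35, so a_1 = 2.
  97 = 2*35 + 27, so a_2 = 2.
  35 = 1*27 + 8, so a_3 = 1.
  27 = 3*8 + 3, so a_4 = 3.
  8 = 2*3 + 2, so a_5 = 2.
  3 = 1*2 + 1, so a_6 = 1.
  2 = 2*1 + 0, so a_7 = 2.
The remainder reaches 0 after 8 divisions, so the expansion has 8 partial quotients, read off in order.

[3; 2, 2, 1, 3, 2, 1, 2]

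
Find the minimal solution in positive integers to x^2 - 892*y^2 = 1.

(x, y) = (100351, 3360)

First expand sqrt(892) as a continued fraction. With x_i = (sqrt(892) + m_i)/d_i and (m_0, d_0) = (0, 1): a_0 = floor(sqrt(892)) = 29, since 29^2 = 841 <= 892 < 900 = 30^2.
Iterate m_{i+1} = d_i*a_i - m_i, d_{i+1} = (892 - m_{i+1}^2)/d_i, a_{i+1} = floor((a_0 + m_{i+1})/d_{i+1}):
  m_1 = 1*29 - 0 = 29, d_1 = (892 - 29^2)/1 = 51/1 = 51, a_1 = floor((29 + 29)/51) = 1.
  m_2 = 51*1 - 29 = 22, d_2 = (892 - 22^2)/51 = 408/51 = 8, a_2 = floor((29 + 22)/8) = 6.
  m_3 = 8*6 - 22 = 26, d_3 = (892 - 26^2)/8 = 216/8 = 27, a_3 = floor((29 + 26)/27) = 2.
  m_4 = 27*2 - 26 = 28, d_4 = (892 - 28^2)/27 = 108/27 = 4, a_4 = floor((29 + 28)/4) = 14.
  m_5 = 4*14 - 28 = 28, d_5 = (892 - 28^2)/4 = 108/4 = 27, a_5 = floor((29 + 28)/27) = 2.
  m_6 = 27*2 - 28 = 26, d_6 = (892 - 26^2)/27 = 216/27 = 8, a_6 = floor((29 + 26)/8) = 6.
  m_7 = 8*6 - 26 = 22, d_7 = (892 - 22^2)/8 = 408/8 = 51, a_7 = floor((29 + 22)/51) = 1.
  m_8 = 51*1 - 22 = 29, d_8 = (892 - 29^2)/51 = 51/51 = 1, a_8 = floor((29 + 29)/1) = 58.
  m_9 = 1*58 - 29 = 29, d_9 = (892 - 29^2)/1 = 51/1 = 51: (m_9, d_9) = (m_1, d_1) = (29, 51), so from here the quotients repeat a_1, ..., a_8; the period length is 8.
So sqrt(892) = [29; (1, 6, 2, 14, 2, 6, 1, 58)] with period length k = 8.
k is even, so the fundamental solution of x^2 - 892y^2 = 1 is (p_{k-1}, q_{k-1}) = (p_7, q_7); compute convergents through index 7.
Convergents (p_i = a_i*p_{i-1} + p_{i-2}, q_i = a_i*q_{i-1} + q_{i-2} with p_{-2}=0, p_{-1}=1, q_{-2}=1, q_{-1}=0):
  i=0: a_0=29, p_0 = 29*1 + 0 = 29, q_0 = 29*0 + 1 = 1.
  i=1: a_1=1, p_1 = 1*29 + 1 = 30, q_1 = 1*1 + 0 = 1.
  i=2: a_2=6, p_2 = 6*30 + 29 = 209, q_2 = 6*1 + 1 = 7.
  i=3: a_3=2, p_3 = 2*209 + 30 = 448, q_3 = 2*7 + 1 = 15.
  i=4: a_4=14, p_4 = 14*448 + 209 = 6481, q_4 = 14*15 + 7 = 217.
  i=5: a_5=2, p_5 = 2*6481 + 448 = 13410, q_5 = 2*217 + 15 = 449.
  i=6: a_6=6, p_6 = 6*13410 + 6481 = 86941, q_6 = 6*449 + 217 = 2911.
  i=7: a_7=1, p_7 = 1*86941 + 13410 = 100351, q_7 = 1*2911 + 449 = 3360.
Check: 100351^2 - 892*3360^2 = 10070323201 - 10070323200 = 1, so (x, y) = (100351, 3360) solves the equation, and by the theorem it is the least positive solution.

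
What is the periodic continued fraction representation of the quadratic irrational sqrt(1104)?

Write x_i = (sqrt(1104) + m_i)/d_i with (m_0, d_0) = (0, 1). a_0 = floor(sqrt(1104)) = 33, since 33^2 = 1089 <= 1104 < 1156 = 34^2.
Iterate m_{i+1} = d_i*a_i - m_i, d_{i+1} = (1104 - m_{i+1}^2)/d_i, a_{i+1} = floor((a_0 + m_{i+1})/d_{i+1}):
  m_1 = 1*33 - 0 = 33, d_1 = (1104 - 33^2)/1 = 15/1 = 15, a_1 = floor((33 + 33)/15) = 4.
  m_2 = 15*4 - 33 = 27, d_2 = (1104 - 27^2)/15 = 375/15 = 25, a_2 = floor((33 + 27)/25) = 2.
  m_3 = 25*2 - 27 = 23, d_3 = (1104 - 23^2)/25 = 575/25 = 23, a_3 = floor((33 + 23)/23) = 2.
  m_4 = 23*2 - 23 = 23, d_4 = (1104 - 23^2)/23 = 575/23 = 25, a_4 = floor((33 + 23)/25) = 2.
  m_5 = 25*2 - 23 = 27, d_5 = (1104 - 27^2)/25 = 375/25 = 15, a_5 = floor((33 + 27)/15) = 4.
  m_6 = 15*4 - 27 = 33, d_6 = (1104 - 33^2)/15 = 15/15 = 1, a_6 = floor((33 + 33)/1) = 66.
  m_7 = 1*66 - 33 = 33, d_7 = (1104 - 33^2)/1 = 15/1 = 15: (m_7, d_7) = (m_1, d_1) = (33, 15), so from here the quotients repeat a_1, ..., a_6; the period length is 6.
Hence the expansion of sqrt(1104) is a_0 = 33 followed by the repeating block 4, 2, 2, 2, 4, 66 (period 6).

[33; (4, 2, 2, 2, 4, 66)]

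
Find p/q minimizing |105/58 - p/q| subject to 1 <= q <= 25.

38/21

Expand x = 105/58 as a continued fraction with the Euclidean algorithm:
  105 = 1*58 + 47, so a_0 = 1.
  58 = 1*47 + 11, so a_1 = 1.
  47 = 4*11 + 3, so a_2 = 4.
  11 = 3*3 + 2, so a_3 = 3.
  3 = 1*2 + 1, so a_4 = 1.
  2 = 2*1 + 0, so a_5 = 2.
so x = [1; 1, 4, 3, 1, 2].
Convergents (p_i = a_i*p_{i-1} + p_{i-2}, q_i = a_i*q_{i-1} + q_{i-2} with p_{-2}=0, p_{-1}=1, q_{-2}=1, q_{-1}=0), until the denominator exceeds 25:
  i=0: a_0=1, p_0 = 1*1 + 0 = 1, q_0 = 1*0 + 1 = 1.
  i=1: a_1=1, p_1 = 1*1 + 1 = 2, q_1 = 1*1 + 0 = 1.
  i=2: a_2=4, p_2 = 4*2 + 1 = 9, q_2 = 4*1 + 1 = 5.
  i=3: a_3=3, p_3 = 3*9 + 2 = 29, q_3 = 3*5 + 1 = 16.
  i=4: a_4=1, p_4 = 1*29 + 9 = 38, q_4 = 1*16 + 5 = 21.
  i=5: a_5=2, p_5 = 2*38 + 29 = 105, q_5 = 2*21 + 16 = 58.
q_5 = 58 > 25, so the last convergent with denominator <= 25 is p_4/q_4 = 38/21.
The closest fraction with denominator <= 25 is either p_4/q_4 or the intermediate fraction (k*p_4 + p_3)/(k*q_4 + q_3) with the largest k >= 1 whose denominator stays <= 25; these approach x as k grows, and every other convergent or intermediate fraction in range is farther away.
Largest k: floor((25 - q_3)/q_4) = floor((25 - 16)/21) = 0.
Since k = 0, no intermediate fraction beyond p_4/q_4 has denominator <= 25, so the convergent 38/21 is the closest (its error is |105*21 - 38*58|/(58*21) = 1/1218).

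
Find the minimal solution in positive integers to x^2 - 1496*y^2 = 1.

(x, y) = (3365, 87)

First expand sqrt(1496) as a continued fraction. With x_i = (sqrt(1496) + m_i)/d_i and (m_0, d_0) = (0, 1): a_0 = floor(sqrt(1496)) = 38, since 38^2 = 1444 <= 1496 < 1521 = 39^2.
Iterate m_{i+1} = d_i*a_i - m_i, d_{i+1} = (1496 - m_{i+1}^2)/d_i, a_{i+1} = floor((a_0 + m_{i+1})/d_{i+1}):
  m_1 = 1*38 - 0 = 38, d_1 = (1496 - 38^2)/1 = 52/1 = 52, a_1 = floor((38 + 38)/52) = 1.
  m_2 = 52*1 - 38 = 14, d_2 = (1496 - 14^2)/52 = 1300/52 = 25, a_2 = floor((38 + 14)/25) = 2.
  m_3 = 25*2 - 14 = 36, d_3 = (1496 - 36^2)/25 = 200/25 = 8, a_3 = floor((38 + 36)/8) = 9.
  m_4 = 8*9 - 36 = 36, d_4 = (1496 - 36^2)/8 = 200/8 = 25, a_4 = floor((38 + 36)/25) = 2.
  m_5 = 25*2 - 36 = 14, d_5 = (1496 - 14^2)/25 = 1300/25 = 52, a_5 = floor((38 + 14)/52) = 1.
  m_6 = 52*1 - 14 = 38, d_6 = (1496 - 38^2)/52 = 52/52 = 1, a_6 = floor((38 + 38)/1) = 76.
  m_7 = 1*76 - 38 = 38, d_7 = (1496 - 38^2)/1 = 52/1 = 52: (m_7, d_7) = (m_1, d_1) = (38, 52), so from here the quotients repeat a_1, ..., a_6; the period length is 6.
So sqrt(1496) = [38; (1, 2, 9, 2, 1, 76)] with period length k = 6.
k is even, so the fundamental solution of x^2 - 1496y^2 = 1 is (p_{k-1}, q_{k-1}) = (p_5, q_5); compute convergents through index 5.
Convergents (p_i = a_i*p_{i-1} + p_{i-2}, q_i = a_i*q_{i-1} + q_{i-2} with p_{-2}=0, p_{-1}=1, q_{-2}=1, q_{-1}=0):
  i=0: a_0=38, p_0 = 38*1 + 0 = 38, q_0 = 38*0 + 1 = 1.
  i=1: a_1=1, p_1 = 1*38 + 1 = 39, q_1 = 1*1 + 0 = 1.
  i=2: a_2=2, p_2 = 2*39 + 38 = 116, q_2 = 2*1 + 1 = 3.
  i=3: a_3=9, p_3 = 9*116 + 39 = 1083, q_3 = 9*3 + 1 = 28.
  i=4: a_4=2, p_4 = 2*1083 + 116 = 2282, q_4 = 2*28 + 3 = 59.
  i=5: a_5=1, p_5 = 1*2282 + 1083 = 3365, q_5 = 1*59 + 28 = 87.
Check: 3365^2 - 1496*87^2 = 11323225 - 11323224 = 1, so (x, y) = (3365, 87) solves the equation, and by the theorem it is the least positive solution.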